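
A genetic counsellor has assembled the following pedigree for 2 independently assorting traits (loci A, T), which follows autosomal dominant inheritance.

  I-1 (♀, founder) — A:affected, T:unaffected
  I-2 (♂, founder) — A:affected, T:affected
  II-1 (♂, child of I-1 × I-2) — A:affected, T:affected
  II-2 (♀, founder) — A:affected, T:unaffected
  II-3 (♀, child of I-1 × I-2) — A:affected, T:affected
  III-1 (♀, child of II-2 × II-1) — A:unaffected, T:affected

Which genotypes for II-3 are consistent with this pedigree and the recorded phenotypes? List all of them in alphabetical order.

A/I-1 aff ·: Aa|AA
A/I-2 aff ·: Aa|AA
A/II-1 aff I-1×I-2: Aa
A/II-2 aff ·: Aa
A/II-3 aff I-1×I-2: Aa|AA
A/III-1 un II-2×II-1: aa
⇒ A over [I-1,I-2,II-1,II-2,II-3,III-1]: 6 consistent
T/I-1 un ·: tt
T/I-2 aff ·: Tt|TT
T/II-1 aff I-1×I-2: Tt
T/II-2 un ·: tt
T/II-3 aff I-1×I-2: Tt
T/III-1 aff II-2×II-1: Tt
⇒ T over [I-1,I-2,II-1,II-2,II-3,III-1]: 2 consistent

II-3 ∈ {AA Tt, Aa Tt}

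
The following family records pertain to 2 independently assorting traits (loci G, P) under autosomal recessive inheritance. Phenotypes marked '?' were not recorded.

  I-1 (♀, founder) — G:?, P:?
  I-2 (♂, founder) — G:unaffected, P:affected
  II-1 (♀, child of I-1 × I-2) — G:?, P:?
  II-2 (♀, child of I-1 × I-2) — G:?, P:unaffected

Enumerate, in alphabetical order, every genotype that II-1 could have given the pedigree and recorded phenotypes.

II-1 ∈ {GG Pp, GG pp, Gg Pp, Gg pp, gg Pp, gg pp}

G/I-1 ? ·: GG|Gg|gg
G/I-2 un ·: GG|Gg
G/II-1 ? I-1×I-2: GG|Gg|gg
G/II-2 ? I-1×I-2: GG|Gg|gg
⇒ G over [I-1,I-2,II-1,II-2]: 23 consistent
P/I-1 ? ·: PP|Pp
P/I-2 aff ·: pp
P/II-1 ? I-1×I-2: Pp|pp
P/II-2 un I-1×I-2: Pp
⇒ P over [I-1,I-2,II-1,II-2]: 3 consistent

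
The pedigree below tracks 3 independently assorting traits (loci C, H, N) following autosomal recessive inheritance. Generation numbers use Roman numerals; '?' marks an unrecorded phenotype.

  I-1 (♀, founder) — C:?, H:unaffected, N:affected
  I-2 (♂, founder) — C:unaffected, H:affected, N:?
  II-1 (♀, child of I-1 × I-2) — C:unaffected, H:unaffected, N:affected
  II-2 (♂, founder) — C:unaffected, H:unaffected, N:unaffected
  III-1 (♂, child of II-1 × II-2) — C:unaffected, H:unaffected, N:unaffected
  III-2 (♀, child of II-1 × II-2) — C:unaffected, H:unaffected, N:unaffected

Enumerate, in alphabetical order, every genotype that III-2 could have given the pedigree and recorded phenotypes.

C/I-1 ? ·: CC|Cc|cc
C/I-2 un ·: CC|Cc
C/II-1 un I-1×I-2: CC|Cc
C/II-2 un ·: CC|Cc
C/III-1 un II-1×II-2: CC|Cc
C/III-2 un II-1×II-2: CC|Cc
⇒ C over [I-1,I-2,II-1,II-2,III-1,III-2]: 60 consistent
H/I-1 un ·: HH|Hh
H/I-2 aff ·: hh
H/II-1 un I-1×I-2: Hh
H/II-2 un ·: HH|Hh
H/III-1 un II-1×II-2: HH|Hh
H/III-2 un II-1×II-2: HH|Hh
⇒ H over [I-1,I-2,II-1,II-2,III-1,III-2]: 16 consistent
N/I-1 aff ·: nn
N/I-2 ? ·: Nn|nn
N/II-1 aff I-1×I-2: nn
N/II-2 un ·: NN|Nn
N/III-1 un II-1×II-2: Nn
N/III-2 un II-1×II-2: Nn
⇒ N over [I-1,I-2,II-1,II-2,III-1,III-2]: 4 consistent

III-2 ∈ {CC HH Nn, CC Hh Nn, Cc HH Nn, Cc Hh Nn}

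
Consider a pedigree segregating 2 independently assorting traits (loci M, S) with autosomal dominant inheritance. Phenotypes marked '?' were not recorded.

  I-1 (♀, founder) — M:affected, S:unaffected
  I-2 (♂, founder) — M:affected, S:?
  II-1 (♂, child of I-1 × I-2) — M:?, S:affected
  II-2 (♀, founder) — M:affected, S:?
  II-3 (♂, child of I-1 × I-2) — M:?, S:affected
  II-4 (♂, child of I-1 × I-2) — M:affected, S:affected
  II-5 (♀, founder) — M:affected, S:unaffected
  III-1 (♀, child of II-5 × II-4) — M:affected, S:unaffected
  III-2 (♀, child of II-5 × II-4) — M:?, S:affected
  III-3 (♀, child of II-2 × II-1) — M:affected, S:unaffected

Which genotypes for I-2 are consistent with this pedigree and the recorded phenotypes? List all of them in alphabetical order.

M/I-1 aff ·: Mm|MM
M/I-2 aff ·: Mm|MM
M/II-1 ? I-1×I-2: mm|Mm|MM
M/II-2 aff ·: Mm|MM
M/II-3 ? I-1×I-2: mm|Mm|MM
M/II-4 aff I-1×I-2: Mm|MM
M/II-5 aff ·: Mm|MM
M/III-1 aff II-5×II-4: Mm|MM
M/III-2 ? II-5×II-4: mm|Mm|MM
M/III-3 aff II-2×II-1: Mm|MM
⇒ M over [I-1,I-2,II-1,II-2,II-3,II-4,II-5,III-1,III-2,III-3]: 840 consistent
S/I-1 un ·: ss
S/I-2 ? ·: Ss|SS
S/II-1 aff I-1×I-2: Ss
S/II-2 ? ·: ss|Ss
S/II-3 aff I-1×I-2: Ss
S/II-4 aff I-1×I-2: Ss
S/II-5 un ·: ss
S/III-1 un II-5×II-4: ss
S/III-2 aff II-5×II-4: Ss
S/III-3 un II-2×II-1: ss
⇒ S over [I-1,I-2,II-1,II-2,II-3,II-4,II-5,III-1,III-2,III-3]: 4 consistent

I-2 ∈ {MM SS, MM Ss, Mm SS, Mm Ss}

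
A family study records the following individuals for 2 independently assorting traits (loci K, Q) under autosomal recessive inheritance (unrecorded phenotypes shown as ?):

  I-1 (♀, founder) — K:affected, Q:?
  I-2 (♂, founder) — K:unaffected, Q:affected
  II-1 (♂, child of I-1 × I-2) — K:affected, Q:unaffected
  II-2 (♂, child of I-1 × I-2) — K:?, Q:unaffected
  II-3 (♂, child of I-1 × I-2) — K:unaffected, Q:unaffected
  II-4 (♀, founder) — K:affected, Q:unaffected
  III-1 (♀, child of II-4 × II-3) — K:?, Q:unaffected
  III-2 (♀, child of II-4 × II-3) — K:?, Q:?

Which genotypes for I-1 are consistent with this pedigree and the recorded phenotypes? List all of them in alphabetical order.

K/I-1 aff ·: kk
K/I-2 un ·: Kk
K/II-1 aff I-1×I-2: kk
K/II-2 ? I-1×I-2: Kk|kk
K/II-3 un I-1×I-2: Kk
K/II-4 aff ·: kk
K/III-1 ? II-4×II-3: Kk|kk
K/III-2 ? II-4×II-3: Kk|kk
⇒ K over [I-1,I-2,II-1,II-2,II-3,II-4,III-1,III-2]: 8 consistent
Q/I-1 ? ·: QQ|Qq
Q/I-2 aff ·: qq
Q/II-1 un I-1×I-2: Qq
Q/II-2 un I-1×I-2: Qq
Q/II-3 un I-1×I-2: Qq
Q/II-4 un ·: QQ|Qq
Q/III-1 un II-4×II-3: QQ|Qq
Q/III-2 ? II-4×II-3: QQ|Qq|qq
⇒ Q over [I-1,I-2,II-1,II-2,II-3,II-4,III-1,III-2]: 20 consistent

I-1 ∈ {kk QQ, kk Qq}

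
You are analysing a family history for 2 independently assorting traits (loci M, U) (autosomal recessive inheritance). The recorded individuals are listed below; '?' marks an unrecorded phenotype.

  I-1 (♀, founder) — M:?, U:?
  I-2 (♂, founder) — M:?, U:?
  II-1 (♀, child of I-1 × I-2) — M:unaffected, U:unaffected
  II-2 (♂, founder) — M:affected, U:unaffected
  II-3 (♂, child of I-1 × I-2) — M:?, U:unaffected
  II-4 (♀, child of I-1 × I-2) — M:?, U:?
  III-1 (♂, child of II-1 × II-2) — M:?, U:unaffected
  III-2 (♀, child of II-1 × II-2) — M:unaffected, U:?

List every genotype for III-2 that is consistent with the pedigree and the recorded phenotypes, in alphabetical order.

III-2 ∈ {Mm UU, Mm Uu, Mm uu}

M/I-1 ? ·: MM|Mm|mm
M/I-2 ? ·: MM|Mm|mm
M/II-1 un I-1×I-2: MM|Mm
M/II-2 aff ·: mm
M/II-3 ? I-1×I-2: MM|Mm|mm
M/II-4 ? I-1×I-2: MM|Mm|mm
M/III-1 ? II-1×II-2: Mm|mm
M/III-2 un II-1×II-2: Mm
⇒ M over [I-1,I-2,II-1,II-2,II-3,II-4,III-1,III-2]: 72 consistent
U/I-1 ? ·: UU|Uu|uu
U/I-2 ? ·: UU|Uu|uu
U/II-1 un I-1×I-2: UU|Uu
U/II-2 un ·: UU|Uu
U/II-3 un I-1×I-2: UU|Uu
U/II-4 ? I-1×I-2: UU|Uu|uu
U/III-1 un II-1×II-2: UU|Uu
U/III-2 ? II-1×II-2: UU|Uu|uu
⇒ U over [I-1,I-2,II-1,II-2,II-3,II-4,III-1,III-2]: 275 consistent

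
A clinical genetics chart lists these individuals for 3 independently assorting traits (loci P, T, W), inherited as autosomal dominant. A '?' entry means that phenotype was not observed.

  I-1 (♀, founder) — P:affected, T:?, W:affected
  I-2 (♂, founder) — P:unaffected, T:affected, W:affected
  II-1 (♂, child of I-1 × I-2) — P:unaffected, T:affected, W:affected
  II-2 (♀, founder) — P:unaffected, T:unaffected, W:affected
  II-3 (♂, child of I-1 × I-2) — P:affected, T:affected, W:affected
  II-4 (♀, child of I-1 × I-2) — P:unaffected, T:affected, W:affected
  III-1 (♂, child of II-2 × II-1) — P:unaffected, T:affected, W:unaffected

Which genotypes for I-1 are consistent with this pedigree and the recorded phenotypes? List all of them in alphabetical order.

P/I-1 aff ·: Pp
P/I-2 un ·: pp
P/II-1 un I-1×I-2: pp
P/II-2 un ·: pp
P/II-3 aff I-1×I-2: Pp
P/II-4 un I-1×I-2: pp
P/III-1 un II-2×II-1: pp
⇒ P over [I-1,I-2,II-1,II-2,II-3,II-4,III-1]: 1 consistent
T/I-1 ? ·: tt|Tt|TT
T/I-2 aff ·: Tt|TT
T/II-1 aff I-1×I-2: Tt|TT
T/II-2 un ·: tt
T/II-3 aff I-1×I-2: Tt|TT
T/II-4 aff I-1×I-2: Tt|TT
T/III-1 aff II-2×II-1: Tt
⇒ T over [I-1,I-2,II-1,II-2,II-3,II-4,III-1]: 27 consistent
W/I-1 aff ·: Ww|WW
W/I-2 aff ·: Ww|WW
W/II-1 aff I-1×I-2: Ww
W/II-2 aff ·: Ww
W/II-3 aff I-1×I-2: Ww|WW
W/II-4 aff I-1×I-2: Ww|WW
W/III-1 un II-2×II-1: ww
⇒ W over [I-1,I-2,II-1,II-2,II-3,II-4,III-1]: 12 consistent

I-1 ∈ {Pp TT WW, Pp TT Ww, Pp Tt WW, Pp Tt Ww, Pp tt WW, Pp tt Ww}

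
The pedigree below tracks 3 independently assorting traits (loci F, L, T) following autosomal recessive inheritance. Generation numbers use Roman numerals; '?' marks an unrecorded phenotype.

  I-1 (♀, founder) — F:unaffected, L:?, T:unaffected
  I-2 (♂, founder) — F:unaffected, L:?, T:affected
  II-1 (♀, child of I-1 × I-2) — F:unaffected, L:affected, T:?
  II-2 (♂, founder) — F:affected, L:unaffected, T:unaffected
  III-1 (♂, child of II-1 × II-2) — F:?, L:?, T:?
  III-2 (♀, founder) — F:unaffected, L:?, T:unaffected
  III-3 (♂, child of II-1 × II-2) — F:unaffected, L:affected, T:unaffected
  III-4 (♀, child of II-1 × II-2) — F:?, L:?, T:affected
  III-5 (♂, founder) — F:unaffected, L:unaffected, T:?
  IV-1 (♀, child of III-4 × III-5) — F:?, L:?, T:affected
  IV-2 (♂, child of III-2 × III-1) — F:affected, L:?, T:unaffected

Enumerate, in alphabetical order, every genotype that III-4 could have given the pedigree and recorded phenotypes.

F/I-1 un ·: FF|Ff
F/I-2 un ·: FF|Ff
F/II-1 un I-1×I-2: FF|Ff
F/II-2 aff ·: ff
F/III-1 ? II-1×II-2: Ff|ff
F/III-2 un ·: Ff
F/III-3 un II-1×II-2: Ff
F/III-4 ? II-1×II-2: Ff|ff
F/III-5 un ·: FF|Ff
F/IV-1 ? III-4×III-5: FF|Ff|ff
F/IV-2 aff III-2×III-1: ff
⇒ F over [I-1,I-2,II-1,II-2,III-1,III-2,III-3,III-4,III-5,IV-1,IV-2]: 68 consistent
L/I-1 ? ·: Ll|ll
L/I-2 ? ·: Ll|ll
L/II-1 aff I-1×I-2: ll
L/II-2 un ·: Ll
L/III-1 ? II-1×II-2: Ll|ll
L/III-2 ? ·: LL|Ll|ll
L/III-3 aff II-1×II-2: ll
L/III-4 ? II-1×II-2: Ll|ll
L/III-5 un ·: LL|Ll
L/IV-1 ? III-4×III-5: LL|Ll|ll
L/IV-2 ? III-2×III-1: LL|Ll|ll
⇒ L over [I-1,I-2,II-1,II-2,III-1,III-2,III-3,III-4,III-5,IV-1,IV-2]: 352 consistent
T/I-1 un ·: TT|Tt
T/I-2 aff ·: tt
T/II-1 ? I-1×I-2: Tt|tt
T/II-2 un ·: Tt
T/III-1 ? II-1×II-2: TT|Tt|tt
T/III-2 un ·: TT|Tt
T/III-3 un II-1×II-2: TT|Tt
T/III-4 aff II-1×II-2: tt
T/III-5 ? ·: Tt|tt
T/IV-1 aff III-4×III-5: tt
T/IV-2 un III-2×III-1: TT|Tt
⇒ T over [I-1,I-2,II-1,II-2,III-1,III-2,III-3,III-4,III-5,IV-1,IV-2]: 84 consistent

III-4 ∈ {Ff Ll tt, Ff ll tt, ff Ll tt, ff ll tt}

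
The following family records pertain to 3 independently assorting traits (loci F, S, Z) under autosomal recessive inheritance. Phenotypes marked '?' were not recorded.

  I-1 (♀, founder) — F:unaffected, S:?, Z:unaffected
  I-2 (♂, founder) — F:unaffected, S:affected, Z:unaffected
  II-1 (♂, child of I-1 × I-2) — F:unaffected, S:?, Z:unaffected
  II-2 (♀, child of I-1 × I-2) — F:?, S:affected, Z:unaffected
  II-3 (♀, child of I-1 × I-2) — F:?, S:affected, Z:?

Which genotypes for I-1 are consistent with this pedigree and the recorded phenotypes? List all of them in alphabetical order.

F/I-1 un ·: FF|Ff
F/I-2 un ·: FF|Ff
F/II-1 un I-1×I-2: FF|Ff
F/II-2 ? I-1×I-2: FF|Ff|ff
F/II-3 ? I-1×I-2: FF|Ff|ff
⇒ F over [I-1,I-2,II-1,II-2,II-3]: 35 consistent
S/I-1 ? ·: Ss|ss
S/I-2 aff ·: ss
S/II-1 ? I-1×I-2: Ss|ss
S/II-2 aff I-1×I-2: ss
S/II-3 aff I-1×I-2: ss
⇒ S over [I-1,I-2,II-1,II-2,II-3]: 3 consistent
Z/I-1 un ·: ZZ|Zz
Z/I-2 un ·: ZZ|Zz
Z/II-1 un I-1×I-2: ZZ|Zz
Z/II-2 un I-1×I-2: ZZ|Zz
Z/II-3 ? I-1×I-2: ZZ|Zz|zz
⇒ Z over [I-1,I-2,II-1,II-2,II-3]: 29 consistent

I-1 ∈ {FF Ss ZZ, FF Ss Zz, FF ss ZZ, FF ss Zz, Ff Ss ZZ, Ff Ss Zz, Ff ss ZZ, Ff ss Zz}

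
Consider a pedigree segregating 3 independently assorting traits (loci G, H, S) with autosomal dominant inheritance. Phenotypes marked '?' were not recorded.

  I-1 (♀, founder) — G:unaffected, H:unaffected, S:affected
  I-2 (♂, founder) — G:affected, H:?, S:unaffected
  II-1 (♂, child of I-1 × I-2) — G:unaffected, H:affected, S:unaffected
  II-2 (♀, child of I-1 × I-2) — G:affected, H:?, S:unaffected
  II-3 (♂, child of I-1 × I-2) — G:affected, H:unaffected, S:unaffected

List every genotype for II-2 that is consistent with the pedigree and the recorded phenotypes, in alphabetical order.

G/I-1 un ·: gg
G/I-2 aff ·: Gg
G/II-1 un I-1×I-2: gg
G/II-2 aff I-1×I-2: Gg
G/II-3 aff I-1×I-2: Gg
⇒ G over [I-1,I-2,II-1,II-2,II-3]: 1 consistent
H/I-1 un ·: hh
H/I-2 ? ·: Hh
H/II-1 aff I-1×I-2: Hh
H/II-2 ? I-1×I-2: hh|Hh
H/II-3 un I-1×I-2: hh
⇒ H over [I-1,I-2,II-1,II-2,II-3]: 2 consistent
S/I-1 aff ·: Ss
S/I-2 un ·: ss
S/II-1 un I-1×I-2: ss
S/II-2 un I-1×I-2: ss
S/II-3 un I-1×I-2: ss
⇒ S over [I-1,I-2,II-1,II-2,II-3]: 1 consistent

II-2 ∈ {Gg Hh ss, Gg hh ss}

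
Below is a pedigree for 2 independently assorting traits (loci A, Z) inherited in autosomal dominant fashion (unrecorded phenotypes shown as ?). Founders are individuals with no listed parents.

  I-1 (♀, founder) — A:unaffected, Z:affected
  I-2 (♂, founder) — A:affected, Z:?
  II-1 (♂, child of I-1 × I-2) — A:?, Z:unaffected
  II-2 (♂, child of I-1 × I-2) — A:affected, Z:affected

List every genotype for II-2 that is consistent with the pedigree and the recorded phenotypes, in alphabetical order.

A/I-1 un ·: aa
A/I-2 aff ·: Aa|AA
A/II-1 ? I-1×I-2: aa|Aa
A/II-2 aff I-1×I-2: Aa
⇒ A over [I-1,I-2,II-1,II-2]: 3 consistent
Z/I-1 aff ·: Zz
Z/I-2 ? ·: zz|Zz
Z/II-1 un I-1×I-2: zz
Z/II-2 aff I-1×I-2: Zz|ZZ
⇒ Z over [I-1,I-2,II-1,II-2]: 3 consistent

II-2 ∈ {Aa ZZ, Aa Zz}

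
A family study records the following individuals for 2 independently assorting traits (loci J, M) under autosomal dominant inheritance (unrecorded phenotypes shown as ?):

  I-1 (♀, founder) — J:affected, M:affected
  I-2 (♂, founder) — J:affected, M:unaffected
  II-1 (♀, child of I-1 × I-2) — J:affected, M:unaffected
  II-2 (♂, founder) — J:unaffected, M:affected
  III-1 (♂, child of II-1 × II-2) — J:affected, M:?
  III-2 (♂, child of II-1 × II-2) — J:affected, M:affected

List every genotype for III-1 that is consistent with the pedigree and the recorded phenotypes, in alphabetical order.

J/I-1 aff ·: Jj|JJ
J/I-2 aff ·: Jj|JJ
J/II-1 aff I-1×I-2: Jj|JJ
J/II-2 un ·: jj
J/III-1 aff II-1×II-2: Jj
J/III-2 aff II-1×II-2: Jj
⇒ J over [I-1,I-2,II-1,II-2,III-1,III-2]: 7 consistent
M/I-1 aff ·: Mm
M/I-2 un ·: mm
M/II-1 un I-1×I-2: mm
M/II-2 aff ·: Mm|MM
M/III-1 ? II-1×II-2: mm|Mm
M/III-2 aff II-1×II-2: Mm
⇒ M over [I-1,I-2,II-1,II-2,III-1,III-2]: 3 consistent

III-1 ∈ {Jj Mm, Jj mm}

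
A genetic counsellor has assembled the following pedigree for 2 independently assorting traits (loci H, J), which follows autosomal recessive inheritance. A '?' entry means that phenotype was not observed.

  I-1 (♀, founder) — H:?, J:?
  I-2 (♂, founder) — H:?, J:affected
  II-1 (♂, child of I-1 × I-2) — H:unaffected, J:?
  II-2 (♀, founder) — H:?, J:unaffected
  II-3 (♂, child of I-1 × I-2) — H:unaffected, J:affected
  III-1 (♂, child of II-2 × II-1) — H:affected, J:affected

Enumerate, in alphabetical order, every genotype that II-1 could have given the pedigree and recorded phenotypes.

II-1 ∈ {Hh Jj, Hh jj}

H/I-1 ? ·: HH|Hh|hh
H/I-2 ? ·: HH|Hh|hh
H/II-1 un I-1×I-2: Hh
H/II-2 ? ·: Hh|hh
H/II-3 un I-1×I-2: HH|Hh
H/III-1 aff II-2×II-1: hh
⇒ H over [I-1,I-2,II-1,II-2,II-3,III-1]: 20 consistent
J/I-1 ? ·: Jj|jj
J/I-2 aff ·: jj
J/II-1 ? I-1×I-2: Jj|jj
J/II-2 un ·: Jj
J/II-3 aff I-1×I-2: jj
J/III-1 aff II-2×II-1: jj
⇒ J over [I-1,I-2,II-1,II-2,II-3,III-1]: 3 consistent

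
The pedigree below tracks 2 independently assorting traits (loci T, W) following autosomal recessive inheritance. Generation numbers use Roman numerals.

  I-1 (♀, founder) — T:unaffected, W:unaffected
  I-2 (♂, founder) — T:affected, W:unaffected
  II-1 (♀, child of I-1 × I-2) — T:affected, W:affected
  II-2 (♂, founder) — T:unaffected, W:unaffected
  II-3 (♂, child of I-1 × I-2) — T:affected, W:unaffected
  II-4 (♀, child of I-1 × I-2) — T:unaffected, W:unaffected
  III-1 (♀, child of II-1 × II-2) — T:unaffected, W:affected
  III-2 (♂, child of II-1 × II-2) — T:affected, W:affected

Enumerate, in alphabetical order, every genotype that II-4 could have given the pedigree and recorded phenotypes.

T/I-1 un ·: Tt
T/I-2 aff ·: tt
T/II-1 aff I-1×I-2: tt
T/II-2 un ·: Tt
T/II-3 aff I-1×I-2: tt
T/II-4 un I-1×I-2: Tt
T/III-1 un II-1×II-2: Tt
T/III-2 aff II-1×II-2: tt
⇒ T over [I-1,I-2,II-1,II-2,II-3,II-4,III-1,III-2]: 1 consistent
W/I-1 un ·: Ww
W/I-2 un ·: Ww
W/II-1 aff I-1×I-2: ww
W/II-2 un ·: Ww
W/II-3 un I-1×I-2: WW|Ww
W/II-4 un I-1×I-2: WW|Ww
W/III-1 aff II-1×II-2: ww
W/III-2 aff II-1×II-2: ww
⇒ W over [I-1,I-2,II-1,II-2,II-3,II-4,III-1,III-2]: 4 consistent

II-4 ∈ {Tt WW, Tt Ww}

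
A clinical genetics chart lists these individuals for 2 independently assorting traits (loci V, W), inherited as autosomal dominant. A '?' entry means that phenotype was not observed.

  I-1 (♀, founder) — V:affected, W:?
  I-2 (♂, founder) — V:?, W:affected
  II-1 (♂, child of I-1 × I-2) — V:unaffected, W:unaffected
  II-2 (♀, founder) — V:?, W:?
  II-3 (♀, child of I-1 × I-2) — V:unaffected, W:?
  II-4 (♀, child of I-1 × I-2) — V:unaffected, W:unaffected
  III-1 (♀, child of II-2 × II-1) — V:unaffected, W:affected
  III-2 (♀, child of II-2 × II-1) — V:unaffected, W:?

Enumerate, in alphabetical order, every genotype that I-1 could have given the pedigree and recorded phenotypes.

V/I-1 aff ·: Vv
V/I-2 ? ·: vv|Vv
V/II-1 un I-1×I-2: vv
V/II-2 ? ·: vv|Vv
V/II-3 un I-1×I-2: vv
V/II-4 un I-1×I-2: vv
V/III-1 un II-2×II-1: vv
V/III-2 un II-2×II-1: vv
⇒ V over [I-1,I-2,II-1,II-2,II-3,II-4,III-1,III-2]: 4 consistent
W/I-1 ? ·: ww|Ww
W/I-2 aff ·: Ww
W/II-1 un I-1×I-2: ww
W/II-2 ? ·: Ww|WW
W/II-3 ? I-1×I-2: ww|Ww|WW
W/II-4 un I-1×I-2: ww
W/III-1 aff II-2×II-1: Ww
W/III-2 ? II-2×II-1: ww|Ww
⇒ W over [I-1,I-2,II-1,II-2,II-3,II-4,III-1,III-2]: 15 consistent

I-1 ∈ {Vv Ww, Vv ww}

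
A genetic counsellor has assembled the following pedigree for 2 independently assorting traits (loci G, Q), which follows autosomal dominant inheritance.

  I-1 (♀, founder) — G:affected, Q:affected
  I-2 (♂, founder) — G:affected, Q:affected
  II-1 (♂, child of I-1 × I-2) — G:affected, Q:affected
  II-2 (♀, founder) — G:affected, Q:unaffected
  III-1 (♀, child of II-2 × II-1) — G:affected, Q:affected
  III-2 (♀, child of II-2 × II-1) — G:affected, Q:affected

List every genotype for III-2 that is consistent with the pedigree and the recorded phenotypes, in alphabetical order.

III-2 ∈ {GG Qq, Gg Qq}

G/I-1 aff ·: Gg|GG
G/I-2 aff ·: Gg|GG
G/II-1 aff I-1×I-2: Gg|GG
G/II-2 aff ·: Gg|GG
G/III-1 aff II-2×II-1: Gg|GG
G/III-2 aff II-2×II-1: Gg|GG
⇒ G over [I-1,I-2,II-1,II-2,III-1,III-2]: 44 consistent
Q/I-1 aff ·: Qq|QQ
Q/I-2 aff ·: Qq|QQ
Q/II-1 aff I-1×I-2: Qq|QQ
Q/II-2 un ·: qq
Q/III-1 aff II-2×II-1: Qq
Q/III-2 aff II-2×II-1: Qq
⇒ Q over [I-1,I-2,II-1,II-2,III-1,III-2]: 7 consistent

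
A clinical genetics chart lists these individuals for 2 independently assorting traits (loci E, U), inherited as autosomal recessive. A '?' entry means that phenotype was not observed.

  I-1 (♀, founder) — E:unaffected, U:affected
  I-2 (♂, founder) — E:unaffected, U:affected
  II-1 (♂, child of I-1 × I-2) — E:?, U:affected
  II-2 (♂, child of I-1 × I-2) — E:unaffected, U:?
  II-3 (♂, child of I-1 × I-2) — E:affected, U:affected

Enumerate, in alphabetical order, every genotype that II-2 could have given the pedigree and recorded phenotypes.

E/I-1 un ·: Ee
E/I-2 un ·: Ee
E/II-1 ? I-1×I-2: EE|Ee|ee
E/II-2 un I-1×I-2: EE|Ee
E/II-3 aff I-1×I-2: ee
⇒ E over [I-1,I-2,II-1,II-2,II-3]: 6 consistent
U/I-1 aff ·: uu
U/I-2 aff ·: uu
U/II-1 aff I-1×I-2: uu
U/II-2 ? I-1×I-2: uu
U/II-3 aff I-1×I-2: uu
⇒ U over [I-1,I-2,II-1,II-2,II-3]: 1 consistent

II-2 ∈ {EE uu, Ee uu}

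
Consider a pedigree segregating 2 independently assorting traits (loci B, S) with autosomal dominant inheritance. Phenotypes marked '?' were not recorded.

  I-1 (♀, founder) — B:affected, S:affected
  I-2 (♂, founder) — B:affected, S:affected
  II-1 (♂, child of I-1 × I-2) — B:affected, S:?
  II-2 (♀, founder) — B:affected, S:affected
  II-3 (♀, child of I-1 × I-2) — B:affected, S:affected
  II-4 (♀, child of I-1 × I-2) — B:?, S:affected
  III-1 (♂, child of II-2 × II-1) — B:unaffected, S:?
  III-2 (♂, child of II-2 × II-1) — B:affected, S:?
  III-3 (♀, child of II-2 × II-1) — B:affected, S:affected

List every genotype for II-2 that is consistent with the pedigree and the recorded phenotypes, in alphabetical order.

B/I-1 aff ·: Bb|BB
B/I-2 aff ·: Bb|BB
B/II-1 aff I-1×I-2: Bb
B/II-2 aff ·: Bb
B/II-3 aff I-1×I-2: Bb|BB
B/II-4 ? I-1×I-2: bb|Bb|BB
B/III-1 un II-2×II-1: bb
B/III-2 aff II-2×II-1: Bb|BB
B/III-3 aff II-2×II-1: Bb|BB
⇒ B over [I-1,I-2,II-1,II-2,II-3,II-4,III-1,III-2,III-3]: 56 consistent
S/I-1 aff ·: Ss|SS
S/I-2 aff ·: Ss|SS
S/II-1 ? I-1×I-2: ss|Ss|SS
S/II-2 aff ·: Ss|SS
S/II-3 aff I-1×I-2: Ss|SS
S/II-4 aff I-1×I-2: Ss|SS
S/III-1 ? II-2×II-1: ss|Ss|SS
S/III-2 ? II-2×II-1: ss|Ss|SS
S/III-3 aff II-2×II-1: Ss|SS
⇒ S over [I-1,I-2,II-1,II-2,II-3,II-4,III-1,III-2,III-3]: 449 consistent

II-2 ∈ {Bb SS, Bb Ss}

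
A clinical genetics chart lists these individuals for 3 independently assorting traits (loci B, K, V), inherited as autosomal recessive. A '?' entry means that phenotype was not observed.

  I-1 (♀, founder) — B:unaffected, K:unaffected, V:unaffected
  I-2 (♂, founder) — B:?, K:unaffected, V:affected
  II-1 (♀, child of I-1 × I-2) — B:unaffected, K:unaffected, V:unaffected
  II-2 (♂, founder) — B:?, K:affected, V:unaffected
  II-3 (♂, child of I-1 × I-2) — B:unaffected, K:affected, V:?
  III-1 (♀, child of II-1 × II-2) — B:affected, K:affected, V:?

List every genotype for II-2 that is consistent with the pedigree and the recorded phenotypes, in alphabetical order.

B/I-1 un ·: BB|Bb
B/I-2 ? ·: BB|Bb|bb
B/II-1 un I-1×I-2: Bb
B/II-2 ? ·: Bb|bb
B/II-3 un I-1×I-2: BB|Bb
B/III-1 aff II-1×II-2: bb
⇒ B over [I-1,I-2,II-1,II-2,II-3,III-1]: 16 consistent
K/I-1 un ·: Kk
K/I-2 un ·: Kk
K/II-1 un I-1×I-2: Kk
K/II-2 aff ·: kk
K/II-3 aff I-1×I-2: kk
K/III-1 aff II-1×II-2: kk
⇒ K over [I-1,I-2,II-1,II-2,II-3,III-1]: 1 consistent
V/I-1 un ·: VV|Vv
V/I-2 aff ·: vv
V/II-1 un I-1×I-2: Vv
V/II-2 un ·: VV|Vv
V/II-3 ? I-1×I-2: Vv|vv
V/III-1 ? II-1×II-2: VV|Vv|vv
⇒ V over [I-1,I-2,II-1,II-2,II-3,III-1]: 15 consistent

II-2 ∈ {Bb kk VV, Bb kk Vv, bb kk VV, bb kk Vv}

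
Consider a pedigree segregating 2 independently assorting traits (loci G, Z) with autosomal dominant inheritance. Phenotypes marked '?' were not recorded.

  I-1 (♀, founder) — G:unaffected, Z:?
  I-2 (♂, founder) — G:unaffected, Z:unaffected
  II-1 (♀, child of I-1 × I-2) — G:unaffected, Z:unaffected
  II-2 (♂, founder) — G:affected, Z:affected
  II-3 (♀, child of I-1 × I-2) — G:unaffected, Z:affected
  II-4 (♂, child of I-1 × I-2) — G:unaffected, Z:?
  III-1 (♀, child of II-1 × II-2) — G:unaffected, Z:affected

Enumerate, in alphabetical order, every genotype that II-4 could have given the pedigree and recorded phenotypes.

G/I-1 un ·: gg
G/I-2 un ·: gg
G/II-1 un I-1×I-2: gg
G/II-2 aff ·: Gg
G/II-3 un I-1×I-2: gg
G/II-4 un I-1×I-2: gg
G/III-1 un II-1×II-2: gg
⇒ G over [I-1,I-2,II-1,II-2,II-3,II-4,III-1]: 1 consistent
Z/I-1 ? ·: Zz
Z/I-2 un ·: zz
Z/II-1 un I-1×I-2: zz
Z/II-2 aff ·: Zz|ZZ
Z/II-3 aff I-1×I-2: Zz
Z/II-4 ? I-1×I-2: zz|Zz
Z/III-1 aff II-1×II-2: Zz
⇒ Z over [I-1,I-2,II-1,II-2,II-3,II-4,III-1]: 4 consistent

II-4 ∈ {gg Zz, gg zz}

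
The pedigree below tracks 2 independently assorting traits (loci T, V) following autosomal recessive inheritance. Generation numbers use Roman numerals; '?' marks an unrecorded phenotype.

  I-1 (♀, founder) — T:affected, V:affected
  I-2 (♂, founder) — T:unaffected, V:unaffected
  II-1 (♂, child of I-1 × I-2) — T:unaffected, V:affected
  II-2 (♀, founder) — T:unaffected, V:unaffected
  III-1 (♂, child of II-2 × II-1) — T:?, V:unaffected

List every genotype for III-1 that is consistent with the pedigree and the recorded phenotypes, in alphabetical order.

III-1 ∈ {TT Vv, Tt Vv, tt Vv}

T/I-1 aff ·: tt
T/I-2 un ·: TT|Tt
T/II-1 un I-1×I-2: Tt
T/II-2 un ·: TT|Tt
T/III-1 ? II-2×II-1: TT|Tt|tt
⇒ T over [I-1,I-2,II-1,II-2,III-1]: 10 consistent
V/I-1 aff ·: vv
V/I-2 un ·: Vv
V/II-1 aff I-1×I-2: vv
V/II-2 un ·: VV|Vv
V/III-1 un II-2×II-1: Vv
⇒ V over [I-1,I-2,II-1,II-2,III-1]: 2 consistent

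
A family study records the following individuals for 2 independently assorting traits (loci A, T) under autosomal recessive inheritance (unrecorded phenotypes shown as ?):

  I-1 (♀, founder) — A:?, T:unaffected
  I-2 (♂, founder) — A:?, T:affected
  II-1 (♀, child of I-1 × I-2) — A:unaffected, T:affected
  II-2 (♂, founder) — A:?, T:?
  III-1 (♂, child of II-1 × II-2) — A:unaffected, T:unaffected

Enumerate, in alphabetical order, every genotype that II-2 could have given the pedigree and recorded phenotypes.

II-2 ∈ {AA TT, AA Tt, Aa TT, Aa Tt, aa TT, aa Tt}

A/I-1 ? ·: AA|Aa|aa
A/I-2 ? ·: AA|Aa|aa
A/II-1 un I-1×I-2: AA|Aa
A/II-2 ? ·: AA|Aa|aa
A/III-1 un II-1×II-2: AA|Aa
⇒ A over [I-1,I-2,II-1,II-2,III-1]: 51 consistent
T/I-1 un ·: Tt
T/I-2 aff ·: tt
T/II-1 aff I-1×I-2: tt
T/II-2 ? ·: TT|Tt
T/III-1 un II-1×II-2: Tt
⇒ T over [I-1,I-2,II-1,II-2,III-1]: 2 consistent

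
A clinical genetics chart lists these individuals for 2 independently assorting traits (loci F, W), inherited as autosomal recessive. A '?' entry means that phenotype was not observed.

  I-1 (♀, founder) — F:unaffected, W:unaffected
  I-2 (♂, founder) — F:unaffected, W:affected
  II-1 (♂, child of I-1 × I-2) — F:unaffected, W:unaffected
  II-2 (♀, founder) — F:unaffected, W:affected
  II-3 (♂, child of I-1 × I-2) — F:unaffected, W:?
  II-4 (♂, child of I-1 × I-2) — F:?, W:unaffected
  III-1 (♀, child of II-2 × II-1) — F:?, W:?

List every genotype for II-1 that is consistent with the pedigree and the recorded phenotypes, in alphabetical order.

F/I-1 un ·: FF|Ff
F/I-2 un ·: FF|Ff
F/II-1 un I-1×I-2: FF|Ff
F/II-2 un ·: FF|Ff
F/II-3 un I-1×I-2: FF|Ff
F/II-4 ? I-1×I-2: FF|Ff|ff
F/III-1 ? II-2×II-1: FF|Ff|ff
⇒ F over [I-1,I-2,II-1,II-2,II-3,II-4,III-1]: 115 consistent
W/I-1 un ·: WW|Ww
W/I-2 aff ·: ww
W/II-1 un I-1×I-2: Ww
W/II-2 aff ·: ww
W/II-3 ? I-1×I-2: Ww|ww
W/II-4 un I-1×I-2: Ww
W/III-1 ? II-2×II-1: Ww|ww
⇒ W over [I-1,I-2,II-1,II-2,II-3,II-4,III-1]: 6 consistent

II-1 ∈ {FF Ww, Ff Ww}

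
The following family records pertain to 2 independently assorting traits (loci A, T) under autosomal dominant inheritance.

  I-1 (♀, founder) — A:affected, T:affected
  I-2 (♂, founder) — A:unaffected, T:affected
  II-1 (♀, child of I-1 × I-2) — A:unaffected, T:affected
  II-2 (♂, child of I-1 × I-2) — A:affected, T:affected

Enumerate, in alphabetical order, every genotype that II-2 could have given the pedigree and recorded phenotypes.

A/I-1 aff ·: Aa
A/I-2 un ·: aa
A/II-1 un I-1×I-2: aa
A/II-2 aff I-1×I-2: Aa
⇒ A over [I-1,I-2,II-1,II-2]: 1 consistent
T/I-1 aff ·: Tt|TT
T/I-2 aff ·: Tt|TT
T/II-1 aff I-1×I-2: Tt|TT
T/II-2 aff I-1×I-2: Tt|TT
⇒ T over [I-1,I-2,II-1,II-2]: 13 consistent

II-2 ∈ {Aa TT, Aa Tt}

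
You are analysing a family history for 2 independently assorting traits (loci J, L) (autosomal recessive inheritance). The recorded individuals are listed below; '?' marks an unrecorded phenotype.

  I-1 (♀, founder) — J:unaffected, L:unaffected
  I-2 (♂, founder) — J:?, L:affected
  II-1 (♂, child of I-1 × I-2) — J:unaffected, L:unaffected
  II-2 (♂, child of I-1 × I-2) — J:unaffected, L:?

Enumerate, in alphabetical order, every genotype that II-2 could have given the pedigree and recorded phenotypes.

II-2 ∈ {JJ Ll, JJ ll, Jj Ll, Jj ll}

J/I-1 un ·: JJ|Jj
J/I-2 ? ·: JJ|Jj|jj
J/II-1 un I-1×I-2: JJ|Jj
J/II-2 un I-1×I-2: JJ|Jj
⇒ J over [I-1,I-2,II-1,II-2]: 15 consistent
L/I-1 un ·: LL|Ll
L/I-2 aff ·: ll
L/II-1 un I-1×I-2: Ll
L/II-2 ? I-1×I-2: Ll|ll
⇒ L over [I-1,I-2,II-1,II-2]: 3 consistent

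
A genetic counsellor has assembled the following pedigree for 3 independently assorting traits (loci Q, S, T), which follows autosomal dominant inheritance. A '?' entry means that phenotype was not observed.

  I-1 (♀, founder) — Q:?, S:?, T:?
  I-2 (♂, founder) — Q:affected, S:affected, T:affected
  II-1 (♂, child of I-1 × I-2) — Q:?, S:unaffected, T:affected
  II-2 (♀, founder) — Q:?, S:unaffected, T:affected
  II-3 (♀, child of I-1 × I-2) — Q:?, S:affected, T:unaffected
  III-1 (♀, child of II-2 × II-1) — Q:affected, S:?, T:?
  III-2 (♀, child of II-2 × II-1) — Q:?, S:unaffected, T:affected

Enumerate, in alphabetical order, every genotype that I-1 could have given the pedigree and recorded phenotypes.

Q/I-1 ? ·: qq|Qq|QQ
Q/I-2 aff ·: Qq|QQ
Q/II-1 ? I-1×I-2: qq|Qq|QQ
Q/II-2 ? ·: qq|Qq|QQ
Q/II-3 ? I-1×I-2: qq|Qq|QQ
Q/III-1 aff II-2×II-1: Qq|QQ
Q/III-2 ? II-2×II-1: qq|Qq|QQ
⇒ Q over [I-1,I-2,II-1,II-2,II-3,III-1,III-2]: 183 consistent
S/I-1 ? ·: ss|Ss
S/I-2 aff ·: Ss
S/II-1 un I-1×I-2: ss
S/II-2 un ·: ss
S/II-3 aff I-1×I-2: Ss|SS
S/III-1 ? II-2×II-1: ss
S/III-2 un II-2×II-1: ss
⇒ S over [I-1,I-2,II-1,II-2,II-3,III-1,III-2]: 3 consistent
T/I-1 ? ·: tt|Tt
T/I-2 aff ·: Tt
T/II-1 aff I-1×I-2: Tt|TT
T/II-2 aff ·: Tt|TT
T/II-3 un I-1×I-2: tt
T/III-1 ? II-2×II-1: tt|Tt|TT
T/III-2 aff II-2×II-1: Tt|TT
⇒ T over [I-1,I-2,II-1,II-2,II-3,III-1,III-2]: 25 consistent

I-1 ∈ {QQ Ss Tt, QQ Ss tt, QQ ss Tt, QQ ss tt, Qq Ss Tt, Qq Ss tt, Qq ss Tt, Qq ss tt, qq Ss Tt, qq Ss tt, qq ss Tt, qq ss tt}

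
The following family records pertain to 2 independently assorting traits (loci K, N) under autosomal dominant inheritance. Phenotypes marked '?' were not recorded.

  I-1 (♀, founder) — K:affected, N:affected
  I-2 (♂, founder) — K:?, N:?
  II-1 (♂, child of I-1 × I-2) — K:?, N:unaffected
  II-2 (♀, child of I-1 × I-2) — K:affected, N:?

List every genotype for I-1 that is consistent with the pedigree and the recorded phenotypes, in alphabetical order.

K/I-1 aff ·: Kk|KK
K/I-2 ? ·: kk|Kk|KK
K/II-1 ? I-1×I-2: kk|Kk|KK
K/II-2 aff I-1×I-2: Kk|KK
⇒ K over [I-1,I-2,II-1,II-2]: 18 consistent
N/I-1 aff ·: Nn
N/I-2 ? ·: nn|Nn
N/II-1 un I-1×I-2: nn
N/II-2 ? I-1×I-2: nn|Nn|NN
⇒ N over [I-1,I-2,II-1,II-2]: 5 consistent

I-1 ∈ {KK Nn, Kk Nn}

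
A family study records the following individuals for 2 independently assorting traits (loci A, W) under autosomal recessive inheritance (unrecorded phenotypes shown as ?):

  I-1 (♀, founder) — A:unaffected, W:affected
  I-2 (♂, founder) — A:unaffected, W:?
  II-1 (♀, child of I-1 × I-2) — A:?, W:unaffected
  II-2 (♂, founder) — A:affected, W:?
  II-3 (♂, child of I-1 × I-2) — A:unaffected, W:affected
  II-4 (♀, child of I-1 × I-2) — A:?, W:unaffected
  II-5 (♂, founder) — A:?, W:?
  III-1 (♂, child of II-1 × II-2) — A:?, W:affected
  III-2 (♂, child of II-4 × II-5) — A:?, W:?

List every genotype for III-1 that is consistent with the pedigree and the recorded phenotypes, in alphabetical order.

A/I-1 un ·: AA|Aa
A/I-2 un ·: AA|Aa
A/II-1 ? I-1×I-2: AA|Aa|aa
A/II-2 aff ·: aa
A/II-3 un I-1×I-2: AA|Aa
A/II-4 ? I-1×I-2: AA|Aa|aa
A/II-5 ? ·: AA|Aa|aa
A/III-1 ? II-1×II-2: Aa|aa
A/III-2 ? II-4×II-5: AA|Aa|aa
⇒ A over [I-1,I-2,II-1,II-2,II-3,II-4,II-5,III-1,III-2]: 256 consistent
W/I-1 aff ·: ww
W/I-2 ? ·: Ww
W/II-1 un I-1×I-2: Ww
W/II-2 ? ·: Ww|ww
W/II-3 aff I-1×I-2: ww
W/II-4 un I-1×I-2: Ww
W/II-5 ? ·: WW|Ww|ww
W/III-1 aff II-1×II-2: ww
W/III-2 ? II-4×II-5: WW|Ww|ww
⇒ W over [I-1,I-2,II-1,II-2,II-3,II-4,II-5,III-1,III-2]: 14 consistent

III-1 ∈ {Aa ww, aa ww}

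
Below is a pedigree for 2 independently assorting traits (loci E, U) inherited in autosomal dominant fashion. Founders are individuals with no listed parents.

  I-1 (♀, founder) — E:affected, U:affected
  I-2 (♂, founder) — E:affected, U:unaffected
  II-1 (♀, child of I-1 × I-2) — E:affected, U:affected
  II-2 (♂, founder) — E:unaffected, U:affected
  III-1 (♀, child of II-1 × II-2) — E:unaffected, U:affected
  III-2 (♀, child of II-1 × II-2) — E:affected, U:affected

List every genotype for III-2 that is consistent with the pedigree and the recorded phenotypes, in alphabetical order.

III-2 ∈ {Ee UU, Ee Uu}

E/I-1 aff ·: Ee|EE
E/I-2 aff ·: Ee|EE
E/II-1 aff I-1×I-2: Ee
E/II-2 un ·: ee
E/III-1 un II-1×II-2: ee
E/III-2 aff II-1×II-2: Ee
⇒ E over [I-1,I-2,II-1,II-2,III-1,III-2]: 3 consistent
U/I-1 aff ·: Uu|UU
U/I-2 un ·: uu
U/II-1 aff I-1×I-2: Uu
U/II-2 aff ·: Uu|UU
U/III-1 aff II-1×II-2: Uu|UU
U/III-2 aff II-1×II-2: Uu|UU
⇒ U over [I-1,I-2,II-1,II-2,III-1,III-2]: 16 consistent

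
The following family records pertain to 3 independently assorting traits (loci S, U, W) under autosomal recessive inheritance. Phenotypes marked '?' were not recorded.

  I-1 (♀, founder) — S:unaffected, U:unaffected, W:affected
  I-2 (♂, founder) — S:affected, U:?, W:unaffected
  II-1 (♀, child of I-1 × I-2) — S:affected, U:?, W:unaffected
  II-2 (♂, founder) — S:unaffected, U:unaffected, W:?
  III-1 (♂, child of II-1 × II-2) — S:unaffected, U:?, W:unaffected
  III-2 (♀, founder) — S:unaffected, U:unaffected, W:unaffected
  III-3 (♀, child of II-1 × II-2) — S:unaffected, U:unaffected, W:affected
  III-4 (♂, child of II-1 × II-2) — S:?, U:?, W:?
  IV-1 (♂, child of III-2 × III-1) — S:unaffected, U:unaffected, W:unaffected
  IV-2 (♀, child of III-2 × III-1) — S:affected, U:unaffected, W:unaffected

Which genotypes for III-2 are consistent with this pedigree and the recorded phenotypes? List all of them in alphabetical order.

S/I-1 un ·: Ss
S/I-2 aff ·: ss
S/II-1 aff I-1×I-2: ss
S/II-2 un ·: SS|Ss
S/III-1 un II-1×II-2: Ss
S/III-2 un ·: Ss
S/III-3 un II-1×II-2: Ss
S/III-4 ? II-1×II-2: Ss|ss
S/IV-1 un III-2×III-1: SS|Ss
S/IV-2 aff III-2×III-1: ss
⇒ S over [I-1,I-2,II-1,II-2,III-1,III-2,III-3,III-4,IV-1,IV-2]: 6 consistent
U/I-1 un ·: UU|Uu
U/I-2 ? ·: UU|Uu|uu
U/II-1 ? I-1×I-2: UU|Uu|uu
U/II-2 un ·: UU|Uu
U/III-1 ? II-1×II-2: UU|Uu|uu
U/III-2 un ·: UU|Uu
U/III-3 un II-1×II-2: UU|Uu
U/III-4 ? II-1×II-2: UU|Uu|uu
U/IV-1 un III-2×III-1: UU|Uu
U/IV-2 un III-2×III-1: UU|Uu
⇒ U over [I-1,I-2,II-1,II-2,III-1,III-2,III-3,III-4,IV-1,IV-2]: 994 consistent
W/I-1 aff ·: ww
W/I-2 un ·: WW|Ww
W/II-1 un I-1×I-2: Ww
W/II-2 ? ·: Ww|ww
W/III-1 un II-1×II-2: WW|Ww
W/III-2 un ·: WW|Ww
W/III-3 aff II-1×II-2: ww
W/III-4 ? II-1×II-2: WW|Ww|ww
W/IV-1 un III-2×III-1: WW|Ww
W/IV-2 un III-2×III-1: WW|Ww
⇒ W over [I-1,I-2,II-1,II-2,III-1,III-2,III-3,III-4,IV-1,IV-2]: 110 consistent

III-2 ∈ {Ss UU WW, Ss UU Ww, Ss Uu WW, Ss Uu Ww}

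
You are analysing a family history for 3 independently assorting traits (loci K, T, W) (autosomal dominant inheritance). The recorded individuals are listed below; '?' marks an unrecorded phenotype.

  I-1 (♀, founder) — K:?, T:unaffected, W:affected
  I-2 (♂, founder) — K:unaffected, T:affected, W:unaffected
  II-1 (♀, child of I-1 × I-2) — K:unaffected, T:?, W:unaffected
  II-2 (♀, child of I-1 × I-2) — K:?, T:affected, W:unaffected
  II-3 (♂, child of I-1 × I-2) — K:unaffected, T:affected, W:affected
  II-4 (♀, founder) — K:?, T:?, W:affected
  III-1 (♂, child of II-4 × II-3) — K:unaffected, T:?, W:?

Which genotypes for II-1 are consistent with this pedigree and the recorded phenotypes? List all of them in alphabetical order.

II-1 ∈ {kk Tt ww, kk tt ww}

K/I-1 ? ·: kk|Kk
K/I-2 un ·: kk
K/II-1 un I-1×I-2: kk
K/II-2 ? I-1×I-2: kk|Kk
K/II-3 un I-1×I-2: kk
K/II-4 ? ·: kk|Kk
K/III-1 un II-4×II-3: kk
⇒ K over [I-1,I-2,II-1,II-2,II-3,II-4,III-1]: 6 consistent
T/I-1 un ·: tt
T/I-2 aff ·: Tt|TT
T/II-1 ? I-1×I-2: tt|Tt
T/II-2 aff I-1×I-2: Tt
T/II-3 aff I-1×I-2: Tt
T/II-4 ? ·: tt|Tt|TT
T/III-1 ? II-4×II-3: tt|Tt|TT
⇒ T over [I-1,I-2,II-1,II-2,II-3,II-4,III-1]: 21 consistent
W/I-1 aff ·: Ww
W/I-2 un ·: ww
W/II-1 un I-1×I-2: ww
W/II-2 un I-1×I-2: ww
W/II-3 aff I-1×I-2: Ww
W/II-4 aff ·: Ww|WW
W/III-1 ? II-4×II-3: ww|Ww|WW
⇒ W over [I-1,I-2,II-1,II-2,II-3,II-4,III-1]: 5 consistent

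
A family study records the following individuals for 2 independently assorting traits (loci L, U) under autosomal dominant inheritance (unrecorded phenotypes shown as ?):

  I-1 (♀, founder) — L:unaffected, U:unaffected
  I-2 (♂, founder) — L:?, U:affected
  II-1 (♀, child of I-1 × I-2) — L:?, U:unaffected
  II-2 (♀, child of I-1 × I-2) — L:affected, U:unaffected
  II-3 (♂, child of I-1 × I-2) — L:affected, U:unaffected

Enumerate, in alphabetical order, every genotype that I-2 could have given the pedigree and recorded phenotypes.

I-2 ∈ {LL Uu, Ll Uu}

L/I-1 un ·: ll
L/I-2 ? ·: Ll|LL
L/II-1 ? I-1×I-2: ll|Ll
L/II-2 aff I-1×I-2: Ll
L/II-3 aff I-1×I-2: Ll
⇒ L over [I-1,I-2,II-1,II-2,II-3]: 3 consistent
U/I-1 un ·: uu
U/I-2 aff ·: Uu
U/II-1 un I-1×I-2: uu
U/II-2 un I-1×I-2: uu
U/II-3 un I-1×I-2: uu
⇒ U over [I-1,I-2,II-1,II-2,II-3]: 1 consistent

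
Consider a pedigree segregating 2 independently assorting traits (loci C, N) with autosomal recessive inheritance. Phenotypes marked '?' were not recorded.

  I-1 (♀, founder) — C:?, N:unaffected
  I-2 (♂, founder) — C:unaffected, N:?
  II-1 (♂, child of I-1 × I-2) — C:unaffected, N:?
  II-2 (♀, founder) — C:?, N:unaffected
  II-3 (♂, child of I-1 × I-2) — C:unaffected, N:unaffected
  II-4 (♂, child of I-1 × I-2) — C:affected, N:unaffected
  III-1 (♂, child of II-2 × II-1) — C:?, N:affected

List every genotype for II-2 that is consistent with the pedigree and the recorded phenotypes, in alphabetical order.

C/I-1 ? ·: Cc|cc
C/I-2 un ·: Cc
C/II-1 un I-1×I-2: CC|Cc
C/II-2 ? ·: CC|Cc|cc
C/II-3 un I-1×I-2: CC|Cc
C/II-4 aff I-1×I-2: cc
C/III-1 ? II-2×II-1: CC|Cc|cc
⇒ C over [I-1,I-2,II-1,II-2,II-3,II-4,III-1]: 29 consistent
N/I-1 un ·: NN|Nn
N/I-2 ? ·: NN|Nn|nn
N/II-1 ? I-1×I-2: Nn|nn
N/II-2 un ·: Nn
N/II-3 un I-1×I-2: NN|Nn
N/II-4 un I-1×I-2: NN|Nn
N/III-1 aff II-2×II-1: nn
⇒ N over [I-1,I-2,II-1,II-2,II-3,II-4,III-1]: 19 consistent

II-2 ∈ {CC Nn, Cc Nn, cc Nn}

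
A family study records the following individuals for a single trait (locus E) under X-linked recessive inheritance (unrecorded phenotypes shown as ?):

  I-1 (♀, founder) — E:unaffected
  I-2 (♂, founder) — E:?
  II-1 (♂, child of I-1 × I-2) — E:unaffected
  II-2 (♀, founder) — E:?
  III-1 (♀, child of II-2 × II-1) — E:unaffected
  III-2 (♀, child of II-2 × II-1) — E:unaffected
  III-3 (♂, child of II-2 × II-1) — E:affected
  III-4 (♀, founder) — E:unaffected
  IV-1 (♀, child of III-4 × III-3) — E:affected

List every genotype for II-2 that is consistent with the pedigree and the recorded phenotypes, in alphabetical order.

II-2 ∈ {X^EX^e, X^eX^e}

E/I-1 un ·: X^EX^E|X^EX^e
E/I-2 ? ·: X^EY|X^eY
E/II-1 un I-1×I-2: X^EY
E/II-2 ? ·: X^EX^e|X^eX^e
E/III-1 un II-2×II-1: X^EX^E|X^EX^e
E/III-2 un II-2×II-1: X^EX^E|X^EX^e
E/III-3 aff II-2×II-1: X^eY
E/III-4 un ·: X^EX^e
E/IV-1 aff III-4×III-3: X^eX^e
⇒ E over [I-1,I-2,II-1,II-2,III-1,III-2,III-3,III-4,IV-1]: 20 consistent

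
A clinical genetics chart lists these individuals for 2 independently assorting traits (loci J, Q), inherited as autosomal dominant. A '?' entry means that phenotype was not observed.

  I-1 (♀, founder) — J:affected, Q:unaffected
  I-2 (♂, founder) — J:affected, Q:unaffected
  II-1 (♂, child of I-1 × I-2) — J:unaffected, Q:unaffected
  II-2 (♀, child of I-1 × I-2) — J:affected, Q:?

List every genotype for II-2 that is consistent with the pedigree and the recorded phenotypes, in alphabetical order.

J/I-1 aff ·: Jj
J/I-2 aff ·: Jj
J/II-1 un I-1×I-2: jj
J/II-2 aff I-1×I-2: Jj|JJ
⇒ J over [I-1,I-2,II-1,II-2]: 2 consistent
Q/I-1 un ·: qq
Q/I-2 un ·: qq
Q/II-1 un I-1×I-2: qq
Q/II-2 ? I-1×I-2: qq
⇒ Q over [I-1,I-2,II-1,II-2]: 1 consistent

II-2 ∈ {JJ qq, Jj qq}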